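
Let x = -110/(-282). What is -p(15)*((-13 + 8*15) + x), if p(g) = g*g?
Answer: -1135650/47 ≈ -24163.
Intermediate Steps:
p(g) = g²
x = 55/141 (x = -110*(-1/282) = 55/141 ≈ 0.39007)
-p(15)*((-13 + 8*15) + x) = -15²*((-13 + 8*15) + 55/141) = -225*((-13 + 120) + 55/141) = -225*(107 + 55/141) = -225*15142/141 = -1*1135650/47 = -1135650/47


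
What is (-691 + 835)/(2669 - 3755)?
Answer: -24/181 ≈ -0.13260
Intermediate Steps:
(-691 + 835)/(2669 - 3755) = 144/(-1086) = 144*(-1/1086) = -24/181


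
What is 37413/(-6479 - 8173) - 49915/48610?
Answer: -28333339/7913708 ≈ -3.5803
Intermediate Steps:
37413/(-6479 - 8173) - 49915/48610 = 37413/(-14652) - 49915*1/48610 = 37413*(-1/14652) - 9983/9722 = -4157/1628 - 9983/9722 = -28333339/7913708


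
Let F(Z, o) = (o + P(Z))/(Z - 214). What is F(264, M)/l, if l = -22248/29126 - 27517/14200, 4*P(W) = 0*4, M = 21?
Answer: -86853732/558690871 ≈ -0.15546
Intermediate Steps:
P(W) = 0 (P(W) = (0*4)/4 = (1/4)*0 = 0)
l = -558690871/206794600 (l = -22248*1/29126 - 27517*1/14200 = -11124/14563 - 27517/14200 = -558690871/206794600 ≈ -2.7017)
F(Z, o) = o/(-214 + Z) (F(Z, o) = (o + 0)/(Z - 214) = o/(-214 + Z))
F(264, M)/l = (21/(-214 + 264))/(-558690871/206794600) = (21/50)*(-206794600/558690871) = -86853732/558690871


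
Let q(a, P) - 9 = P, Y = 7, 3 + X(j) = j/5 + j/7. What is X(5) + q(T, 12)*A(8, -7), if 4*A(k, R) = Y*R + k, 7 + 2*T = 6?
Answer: -6063/28 ≈ -216.54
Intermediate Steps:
T = -1/2 (T = -7/2 + (1/2)*6 = -7/2 + 3 = -1/2 ≈ -0.50000)
X(j) = -3 + 12*j/35 (X(j) = -3 + (j/5 + j/7) = -3 + 12*j/35)
A(k, R) = k/4 + 7*R/4 (A(k, R) = (7*R + k)/4 = (k + 7*R)/4 = k/4 + 7*R/4)
q(a, P) = 9 + P
X(5) + q(T, 12)*A(8, -7) = (-3 + (12/35)*5) + (9 + 12)*((1/4)*8 + (7/4)*(-7)) = (-3 + 12/7) + 21*(2 - 49/4) = -9/7 + 21*(-41/4) = -9/7 - 861/4 = -6063/28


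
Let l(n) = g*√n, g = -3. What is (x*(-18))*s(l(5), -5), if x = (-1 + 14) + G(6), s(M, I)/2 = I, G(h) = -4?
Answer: 1620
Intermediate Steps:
l(n) = -3*√n
s(M, I) = 2*I
x = 9 (x = (-1 + 14) - 4 = 13 - 4 = 9)
(x*(-18))*s(l(5), -5) = (9*(-18))*(2*(-5)) = -162*(-10) = 1620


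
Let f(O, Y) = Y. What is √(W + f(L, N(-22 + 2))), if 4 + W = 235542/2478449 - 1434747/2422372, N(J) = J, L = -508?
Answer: I*√220749162327387721448132907/3001862730514 ≈ 4.9495*I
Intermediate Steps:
W = -27000278765891/6003725461028 (W = -4 + (235542/2478449 - 1434747/2422372) = -4 - 2985376921779/6003725461028 = -27000278765891/6003725461028 ≈ -4.4973)
√(W + f(L, N(-22 + 2))) = √(-27000278765891/6003725461028 + (-22 + 2)) = √(-27000278765891/6003725461028 - 20) = √(-147074787986451/6003725461028) = I*√220749162327387721448132907/3001862730514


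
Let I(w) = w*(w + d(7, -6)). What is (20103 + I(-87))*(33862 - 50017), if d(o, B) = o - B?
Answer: -428769855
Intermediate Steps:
I(w) = w*(13 + w) (I(w) = w*(w + (7 - 1*(-6))) = w*(w + (7 + 6)) = w*(w + 13) = w*(13 + w))
(20103 + I(-87))*(33862 - 50017) = (20103 - 87*(13 - 87))*(33862 - 50017) = (20103 - 87*(-74))*(-16155) = (20103 + 6438)*(-16155) = 26541*(-16155) = -428769855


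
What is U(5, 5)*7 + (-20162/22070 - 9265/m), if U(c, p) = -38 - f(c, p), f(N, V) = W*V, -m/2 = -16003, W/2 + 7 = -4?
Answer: 177580958079/353186210 ≈ 502.80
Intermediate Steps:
W = -22 (W = -14 + 2*(-4) = -14 - 8 = -22)
m = 32006 (m = -2*(-16003) = 32006)
f(N, V) = -22*V
U(c, p) = -38 + 22*p (U(c, p) = -38 - (-22)*p = -38 + 22*p)
U(5, 5)*7 + (-20162/22070 - 9265/m) = (-38 + 22*5)*7 + (-20162/22070 - 9265/32006) = (-38 + 110)*7 + (-20162*1/22070 - 9265*1/32006) = 72*7 + (-10081/11035 - 9265/32006) = 504 - 424891761/353186210 = 177580958079/353186210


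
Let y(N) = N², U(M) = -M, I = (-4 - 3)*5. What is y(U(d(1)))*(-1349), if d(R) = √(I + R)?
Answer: 45866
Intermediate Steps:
I = -35 (I = -7*5 = -35)
d(R) = √(-35 + R)
y(U(d(1)))*(-1349) = (-√(-35 + 1))²*(-1349) = (-√(-34))²*(-1349) = (-I*√34)²*(-1349) = -34*(-1349) = 45866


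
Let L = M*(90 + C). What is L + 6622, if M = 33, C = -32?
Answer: 8536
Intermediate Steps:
L = 1914 (L = 33*(90 - 32) = 33*58 = 1914)
L + 6622 = 1914 + 6622 = 8536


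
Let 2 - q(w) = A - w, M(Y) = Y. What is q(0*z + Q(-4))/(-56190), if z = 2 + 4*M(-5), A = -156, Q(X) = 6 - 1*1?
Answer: -163/56190 ≈ -0.0029009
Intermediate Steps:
Q(X) = 5 (Q(X) = 6 - 1 = 5)
z = -18 (z = 2 + 4*(-5) = 2 - 20 = -18)
q(w) = 158 + w (q(w) = 2 - (-156 - w) = 2 + (156 + w) = 158 + w)
q(0*z + Q(-4))/(-56190) = (158 + (0*(-18) + 5))/(-56190) = (158 + (0 + 5))*(-1/56190) = (158 + 5)*(-1/56190) = 163*(-1/56190) = -163/56190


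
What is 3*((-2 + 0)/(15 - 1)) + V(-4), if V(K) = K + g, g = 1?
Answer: -24/7 ≈ -3.4286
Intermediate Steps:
V(K) = 1 + K (V(K) = K + 1 = 1 + K)
3*((-2 + 0)/(15 - 1)) + V(-4) = 3*((-2 + 0)/(15 - 1)) + (1 - 4) = 3*(-2/14) - 3 = 3*(-2*1/14) - 3 = 3*(-1/7) - 3 = -3/7 - 3 = -24/7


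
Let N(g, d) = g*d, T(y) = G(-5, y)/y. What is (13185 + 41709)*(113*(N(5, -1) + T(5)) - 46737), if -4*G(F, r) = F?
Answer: -5190090465/2 ≈ -2.5950e+9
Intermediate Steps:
G(F, r) = -F/4
T(y) = 5/(4*y) (T(y) = (-¼*(-5))/y = 5/(4*y))
N(g, d) = d*g
(13185 + 41709)*(113*(N(5, -1) + T(5)) - 46737) = (13185 + 41709)*(113*(-1*5 + (5/4)/5) - 46737) = 54894*(113*(-5 + (5/4)*(⅕)) - 46737) = 54894*(113*(-5 + ¼) - 46737) = 54894*(113*(-19/4) - 46737) = 54894*(-2147/4 - 46737) = 54894*(-189095/4) = -5190090465/2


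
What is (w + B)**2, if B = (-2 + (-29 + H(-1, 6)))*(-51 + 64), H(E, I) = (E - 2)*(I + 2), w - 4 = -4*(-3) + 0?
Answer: 488601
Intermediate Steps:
w = 16 (w = 4 + (-4*(-3) + 0) = 4 + (12 + 0) = 4 + 12 = 16)
H(E, I) = (-2 + E)*(2 + I)
B = -715 (B = (-2 + (-29 + (-4 - 2*6 + 2*(-1) - 1*6)))*(-51 + 64) = (-2 + (-29 + (-4 - 12 - 2 - 6)))*13 = (-2 + (-29 - 24))*13 = (-2 - 53)*13 = -55*13 = -715)
(w + B)**2 = (16 - 715)**2 = (-699)**2 = 488601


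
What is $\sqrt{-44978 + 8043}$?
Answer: $i \sqrt{36935} \approx 192.18 i$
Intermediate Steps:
$\sqrt{-44978 + 8043} = \sqrt{-36935} = i \sqrt{36935}$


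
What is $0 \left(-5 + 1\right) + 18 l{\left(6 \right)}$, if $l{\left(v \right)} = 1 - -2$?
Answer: $54$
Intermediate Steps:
$l{\left(v \right)} = 3$ ($l{\left(v \right)} = 1 + 2 = 3$)
$0 \left(-5 + 1\right) + 18 l{\left(6 \right)} = 0 \left(-5 + 1\right) + 18 \cdot 3 = 0 \left(-4\right) + 54 = 0 + 54 = 54$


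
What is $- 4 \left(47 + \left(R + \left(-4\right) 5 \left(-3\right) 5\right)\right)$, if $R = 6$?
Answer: $-1412$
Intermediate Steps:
$- 4 \left(47 + \left(R + \left(-4\right) 5 \left(-3\right) 5\right)\right) = - 4 \left(47 + \left(6 + \left(-4\right) 5 \left(-3\right) 5\right)\right) = - 4 \left(47 + \left(6 + \left(-20\right) \left(-3\right) 5\right)\right) = - 4 \left(47 + \left(6 + 60 \cdot 5\right)\right) = - 4 \left(47 + \left(6 + 300\right)\right) = - 4 \left(47 + 306\right) = \left(-4\right) 353 = -1412$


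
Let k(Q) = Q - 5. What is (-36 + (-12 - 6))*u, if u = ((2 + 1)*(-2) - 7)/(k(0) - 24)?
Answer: -702/29 ≈ -24.207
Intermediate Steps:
k(Q) = -5 + Q
u = 13/29 (u = ((2 + 1)*(-2) - 7)/((-5 + 0) - 24) = (3*(-2) - 7)/(-5 - 24) = (-6 - 7)/(-29) = -13*(-1/29) = 13/29 ≈ 0.44828)
(-36 + (-12 - 6))*u = (-36 + (-12 - 6))*(13/29) = (-36 - 18)*(13/29) = -54*13/29 = -702/29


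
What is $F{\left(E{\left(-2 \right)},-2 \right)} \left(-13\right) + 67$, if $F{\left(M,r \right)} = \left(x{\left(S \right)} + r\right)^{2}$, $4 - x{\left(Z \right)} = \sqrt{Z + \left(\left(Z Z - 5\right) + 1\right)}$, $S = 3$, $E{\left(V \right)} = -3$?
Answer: $-89 + 104 \sqrt{2} \approx 58.078$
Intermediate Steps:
$x{\left(Z \right)} = 4 - \sqrt{-4 + Z + Z^{2}}$ ($x{\left(Z \right)} = 4 - \sqrt{Z + \left(\left(Z Z - 5\right) + 1\right)} = 4 - \sqrt{Z + \left(\left(Z^{2} - 5\right) + 1\right)} = 4 - \sqrt{Z + \left(\left(-5 + Z^{2}\right) + 1\right)} = 4 - \sqrt{Z + \left(-4 + Z^{2}\right)} = 4 - \sqrt{-4 + Z + Z^{2}}$)
$F{\left(M,r \right)} = \left(4 + r - 2 \sqrt{2}\right)^{2}$ ($F{\left(M,r \right)} = \left(\left(4 - \sqrt{-4 + 3 + 3^{2}}\right) + r\right)^{2} = \left(\left(4 - \sqrt{-4 + 3 + 9}\right) + r\right)^{2} = \left(\left(4 - \sqrt{8}\right) + r\right)^{2} = \left(\left(4 - 2 \sqrt{2}\right) + r\right)^{2} = \left(4 + r - 2 \sqrt{2}\right)^{2}$)
$F{\left(E{\left(-2 \right)},-2 \right)} \left(-13\right) + 67 = \left(4 - 2 - 2 \sqrt{2}\right)^{2} \left(-13\right) + 67 = \left(2 - 2 \sqrt{2}\right)^{2} \left(-13\right) + 67 = - 13 \left(2 - 2 \sqrt{2}\right)^{2} + 67 = 67 - 13 \left(2 - 2 \sqrt{2}\right)^{2}$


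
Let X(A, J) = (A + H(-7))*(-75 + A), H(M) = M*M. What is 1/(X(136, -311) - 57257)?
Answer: -1/45972 ≈ -2.1752e-5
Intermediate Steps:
H(M) = M**2
X(A, J) = (-75 + A)*(49 + A) (X(A, J) = (A + (-7)**2)*(-75 + A) = (A + 49)*(-75 + A) = (49 + A)*(-75 + A) = (-75 + A)*(49 + A))
1/(X(136, -311) - 57257) = 1/((-3675 + 136**2 - 26*136) - 57257) = 1/((-3675 + 18496 - 3536) - 57257) = 1/(11285 - 57257) = 1/(-45972) = -1/45972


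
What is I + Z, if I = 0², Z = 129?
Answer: 129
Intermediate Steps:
I = 0
I + Z = 0 + 129 = 129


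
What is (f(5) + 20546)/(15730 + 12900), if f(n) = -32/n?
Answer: 51349/71575 ≈ 0.71741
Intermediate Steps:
(f(5) + 20546)/(15730 + 12900) = (-32/5 + 20546)/(15730 + 12900) = (-32*⅕ + 20546)/28630 = (-32/5 + 20546)*(1/28630) = (102698/5)*(1/28630) = 51349/71575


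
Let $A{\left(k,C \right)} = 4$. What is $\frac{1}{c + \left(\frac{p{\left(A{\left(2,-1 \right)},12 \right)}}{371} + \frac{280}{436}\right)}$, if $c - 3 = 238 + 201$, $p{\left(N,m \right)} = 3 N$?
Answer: $\frac{40439}{17901316} \approx 0.002259$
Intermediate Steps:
$c = 442$ ($c = 3 + \left(238 + 201\right) = 3 + 439 = 442$)
$\frac{1}{c + \left(\frac{p{\left(A{\left(2,-1 \right)},12 \right)}}{371} + \frac{280}{436}\right)} = \frac{1}{442 + \left(\frac{3 \cdot 4}{371} + \frac{280}{436}\right)} = \frac{1}{442 + \left(12 \cdot \frac{1}{371} + 280 \cdot \frac{1}{436}\right)} = \frac{1}{442 + \left(\frac{12}{371} + \frac{70}{109}\right)} = \frac{1}{442 + \frac{27278}{40439}} = \frac{1}{\frac{17901316}{40439}} = \frac{40439}{17901316}$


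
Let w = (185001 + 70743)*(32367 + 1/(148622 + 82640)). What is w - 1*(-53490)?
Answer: 957160988026350/115631 ≈ 8.2777e+9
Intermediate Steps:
w = 957154802924160/115631 (w = 255744*(32367 + 1/231262) = 255744*(7485257155/231262) = 957154802924160/115631 ≈ 8.2777e+9)
w - 1*(-53490) = 957154802924160/115631 - 1*(-53490) = 957154802924160/115631 + 53490 = 957160988026350/115631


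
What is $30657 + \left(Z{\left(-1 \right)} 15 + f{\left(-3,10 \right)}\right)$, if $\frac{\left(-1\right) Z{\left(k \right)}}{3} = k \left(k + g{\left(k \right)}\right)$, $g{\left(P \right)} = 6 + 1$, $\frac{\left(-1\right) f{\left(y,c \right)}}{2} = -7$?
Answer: $30941$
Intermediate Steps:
$f{\left(y,c \right)} = 14$ ($f{\left(y,c \right)} = \left(-2\right) \left(-7\right) = 14$)
$g{\left(P \right)} = 7$
$Z{\left(k \right)} = - 3 k \left(7 + k\right)$ ($Z{\left(k \right)} = - 3 k \left(k + 7\right) = - 3 k \left(7 + k\right)$)
$30657 + \left(Z{\left(-1 \right)} 15 + f{\left(-3,10 \right)}\right) = 30657 + \left(\left(-3\right) \left(-1\right) \left(7 - 1\right) 15 + 14\right) = 30657 + \left(\left(-3\right) \left(-1\right) 6 \cdot 15 + 14\right) = 30657 + \left(18 \cdot 15 + 14\right) = 30657 + \left(270 + 14\right) = 30657 + 284 = 30941$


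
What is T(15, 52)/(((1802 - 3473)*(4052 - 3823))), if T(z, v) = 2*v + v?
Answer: -52/127553 ≈ -0.00040767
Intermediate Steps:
T(z, v) = 3*v
T(15, 52)/(((1802 - 3473)*(4052 - 3823))) = (3*52)/(((1802 - 3473)*(4052 - 3823))) = 156/((-1671*229)) = 156/(-382659) = 156*(-1/382659) = -52/127553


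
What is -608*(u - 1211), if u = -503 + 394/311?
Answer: 323857280/311 ≈ 1.0413e+6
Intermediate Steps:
u = -156039/311 (u = -503 + 394*(1/311) = -503 + 394/311 = -156039/311 ≈ -501.73)
-608*(u - 1211) = -608*(-156039/311 - 1211) = -608*(-532660/311) = 323857280/311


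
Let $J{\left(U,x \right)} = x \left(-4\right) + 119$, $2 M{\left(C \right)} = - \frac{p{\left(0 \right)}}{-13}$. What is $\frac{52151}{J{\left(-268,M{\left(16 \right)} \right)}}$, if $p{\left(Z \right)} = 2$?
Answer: $\frac{677963}{1543} \approx 439.38$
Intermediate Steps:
$M{\left(C \right)} = \frac{1}{13}$ ($M{\left(C \right)} = \frac{\left(-1\right) \frac{2}{-13}}{2} = \frac{\left(-1\right) 2 \left(- \frac{1}{13}\right)}{2} = \frac{\left(-1\right) \left(- \frac{2}{13}\right)}{2} = \frac{1}{2} \cdot \frac{2}{13} = \frac{1}{13}$)
$J{\left(U,x \right)} = 119 - 4 x$ ($J{\left(U,x \right)} = - 4 x + 119 = 119 - 4 x$)
$\frac{52151}{J{\left(-268,M{\left(16 \right)} \right)}} = \frac{52151}{119 - \frac{4}{13}} = \frac{52151}{\frac{1543}{13}} = 52151 \cdot \frac{13}{1543} = \frac{677963}{1543}$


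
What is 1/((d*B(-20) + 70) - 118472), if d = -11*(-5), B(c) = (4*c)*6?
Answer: -1/144802 ≈ -6.9060e-6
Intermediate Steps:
B(c) = 24*c
d = 55
1/((d*B(-20) + 70) - 118472) = 1/((55*(24*(-20)) + 70) - 118472) = 1/((55*(-480) + 70) - 118472) = 1/((-26400 + 70) - 118472) = 1/(-26330 - 118472) = 1/(-144802) = -1/144802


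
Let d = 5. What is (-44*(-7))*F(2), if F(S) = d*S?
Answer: 3080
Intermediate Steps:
F(S) = 5*S
(-44*(-7))*F(2) = (-44*(-7))*(5*2) = 308*10 = 3080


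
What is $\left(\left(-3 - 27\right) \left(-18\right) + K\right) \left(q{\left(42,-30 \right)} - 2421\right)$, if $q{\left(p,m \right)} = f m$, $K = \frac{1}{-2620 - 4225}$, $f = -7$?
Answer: $- \frac{8172517089}{6845} \approx -1.1939 \cdot 10^{6}$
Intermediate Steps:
$K = - \frac{1}{6845}$ ($K = \frac{1}{-6845} = - \frac{1}{6845} \approx -0.00014609$)
$q{\left(p,m \right)} = - 7 m$
$\left(\left(-3 - 27\right) \left(-18\right) + K\right) \left(q{\left(42,-30 \right)} - 2421\right) = \left(\left(-3 - 27\right) \left(-18\right) - \frac{1}{6845}\right) \left(\left(-7\right) \left(-30\right) - 2421\right) = \left(\left(-30\right) \left(-18\right) - \frac{1}{6845}\right) \left(210 - 2421\right) = \left(540 - \frac{1}{6845}\right) \left(-2211\right) = \frac{3696299}{6845} \left(-2211\right) = - \frac{8172517089}{6845}$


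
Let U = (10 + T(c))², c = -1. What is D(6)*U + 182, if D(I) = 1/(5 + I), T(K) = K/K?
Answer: 193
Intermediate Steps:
T(K) = 1
U = 121 (U = (10 + 1)² = 11² = 121)
D(6)*U + 182 = 121/(5 + 6) + 182 = 121/11 + 182 = (1/11)*121 + 182 = 11 + 182 = 193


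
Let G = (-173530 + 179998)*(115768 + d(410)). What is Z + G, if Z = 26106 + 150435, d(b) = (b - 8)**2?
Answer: 1794218637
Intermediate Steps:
d(b) = (-8 + b)**2
G = 1794042096 (G = (-173530 + 179998)*(115768 + (-8 + 410)**2) = 6468*(115768 + 402**2) = 6468*(115768 + 161604) = 6468*277372 = 1794042096)
Z = 176541
Z + G = 176541 + 1794042096 = 1794218637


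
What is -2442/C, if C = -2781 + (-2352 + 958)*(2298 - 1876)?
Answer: 2442/591049 ≈ 0.0041316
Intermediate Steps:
C = -591049 (C = -2781 - 1394*422 = -2781 - 588268 = -591049)
-2442/C = -2442/(-591049) = -2442*(-1/591049) = 2442/591049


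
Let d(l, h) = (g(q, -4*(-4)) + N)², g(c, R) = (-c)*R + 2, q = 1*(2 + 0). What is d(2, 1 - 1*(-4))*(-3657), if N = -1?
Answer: -3514377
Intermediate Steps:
q = 2 (q = 1*2 = 2)
g(c, R) = 2 - R*c (g(c, R) = -R*c + 2 = 2 - R*c)
d(l, h) = 961 (d(l, h) = ((2 - 1*(-4*(-4))*2) - 1)² = ((2 - 1*16*2) - 1)² = ((2 - 32) - 1)² = (-30 - 1)² = (-31)² = 961)
d(2, 1 - 1*(-4))*(-3657) = 961*(-3657) = -3514377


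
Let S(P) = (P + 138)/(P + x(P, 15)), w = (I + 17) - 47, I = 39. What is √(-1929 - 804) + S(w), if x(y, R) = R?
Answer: 49/8 + I*√2733 ≈ 6.125 + 52.278*I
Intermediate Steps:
w = 9 (w = (39 + 17) - 47 = 56 - 47 = 9)
S(P) = (138 + P)/(15 + P) (S(P) = (P + 138)/(P + 15) = (138 + P)/(15 + P))
√(-1929 - 804) + S(w) = √(-1929 - 804) + (138 + 9)/(15 + 9) = √(-2733) + 147/24 = I*√2733 + (1/24)*147 = I*√2733 + 49/8 = 49/8 + I*√2733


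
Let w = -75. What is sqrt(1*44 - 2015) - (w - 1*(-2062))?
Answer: -1987 + 3*I*sqrt(219) ≈ -1987.0 + 44.396*I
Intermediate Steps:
sqrt(1*44 - 2015) - (w - 1*(-2062)) = sqrt(1*44 - 2015) - (-75 - 1*(-2062)) = sqrt(44 - 2015) - (-75 + 2062) = sqrt(-1971) - 1*1987 = 3*I*sqrt(219) - 1987 = -1987 + 3*I*sqrt(219)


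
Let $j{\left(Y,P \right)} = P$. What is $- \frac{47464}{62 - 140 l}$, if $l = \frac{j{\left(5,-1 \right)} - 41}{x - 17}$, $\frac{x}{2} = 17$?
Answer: $- \frac{403444}{3467} \approx -116.37$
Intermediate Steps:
$x = 34$ ($x = 2 \cdot 17 = 34$)
$l = - \frac{42}{17}$ ($l = \frac{-1 - 41}{34 - 17} = - \frac{42}{17} \approx -2.4706$)
$- \frac{47464}{62 - 140 l} = - \frac{47464}{62 - - \frac{5880}{17}} = - \frac{47464}{62 + \frac{5880}{17}} = - \frac{47464}{\frac{6934}{17}} = \left(-47464\right) \frac{17}{6934} = - \frac{403444}{3467}$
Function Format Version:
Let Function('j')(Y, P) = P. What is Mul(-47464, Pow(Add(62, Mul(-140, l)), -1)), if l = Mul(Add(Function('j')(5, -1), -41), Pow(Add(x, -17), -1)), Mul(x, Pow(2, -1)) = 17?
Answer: Rational(-403444, 3467) ≈ -116.37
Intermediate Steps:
x = 34 (x = Mul(2, 17) = 34)
l = Rational(-42, 17) (l = Mul(Add(-1, -41), Pow(Add(34, -17), -1)) = Mul(-42, Pow(17, -1)) = Mul(-42, Rational(1, 17)) = Rational(-42, 17) ≈ -2.4706)
Mul(-47464, Pow(Add(62, Mul(-140, l)), -1)) = Mul(-47464, Pow(Add(62, Mul(-140, Rational(-42, 17))), -1)) = Mul(-47464, Pow(Add(62, Rational(5880, 17)), -1)) = Mul(-47464, Pow(Rational(6934, 17), -1)) = Mul(-47464, Rational(17, 6934)) = Rational(-403444, 3467)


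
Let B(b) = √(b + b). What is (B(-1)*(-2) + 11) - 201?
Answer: -190 - 2*I*√2 ≈ -190.0 - 2.8284*I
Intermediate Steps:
B(b) = √2*√b (B(b) = √(2*b) = √2*√b)
(B(-1)*(-2) + 11) - 201 = ((√2*√(-1))*(-2) + 11) - 201 = ((√2*I)*(-2) + 11) - 201 = ((I*√2)*(-2) + 11) - 201 = (-2*I*√2 + 11) - 201 = (11 - 2*I*√2) - 201 = -190 - 2*I*√2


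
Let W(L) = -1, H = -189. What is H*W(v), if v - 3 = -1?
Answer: 189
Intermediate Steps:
v = 2 (v = 3 - 1 = 2)
H*W(v) = -189*(-1) = 189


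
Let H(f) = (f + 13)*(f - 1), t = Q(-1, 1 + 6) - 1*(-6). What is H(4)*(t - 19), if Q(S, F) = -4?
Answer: -867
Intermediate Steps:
t = 2 (t = -4 - 1*(-6) = -4 + 6 = 2)
H(f) = (-1 + f)*(13 + f) (H(f) = (13 + f)*(-1 + f) = (-1 + f)*(13 + f))
H(4)*(t - 19) = (-13 + 4² + 12*4)*(2 - 19) = (-13 + 16 + 48)*(-17) = 51*(-17) = -867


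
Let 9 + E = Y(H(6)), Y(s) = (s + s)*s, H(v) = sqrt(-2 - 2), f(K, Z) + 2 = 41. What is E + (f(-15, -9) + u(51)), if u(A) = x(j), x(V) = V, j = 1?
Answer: 23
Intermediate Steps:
f(K, Z) = 39 (f(K, Z) = -2 + 41 = 39)
H(v) = 2*I (H(v) = sqrt(-4) = 2*I)
Y(s) = 2*s**2 (Y(s) = (2*s)*s = 2*s**2)
E = -17 (E = -9 + 2*(2*I)**2 = -9 + 2*(-4) = -9 - 8 = -17)
u(A) = 1
E + (f(-15, -9) + u(51)) = -17 + (39 + 1) = -17 + 40 = 23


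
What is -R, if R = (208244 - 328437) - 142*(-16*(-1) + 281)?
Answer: 162367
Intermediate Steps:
R = -162367 (R = -120193 - 142*(16 + 281) = -120193 - 142*297 = -120193 - 42174 = -162367)
-R = -1*(-162367) = 162367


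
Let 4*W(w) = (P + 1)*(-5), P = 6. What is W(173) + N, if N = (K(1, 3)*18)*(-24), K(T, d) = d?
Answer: -5219/4 ≈ -1304.8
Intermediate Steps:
W(w) = -35/4 (W(w) = ((6 + 1)*(-5))/4 = (7*(-5))/4 = (¼)*(-35) = -35/4)
N = -1296 (N = (3*18)*(-24) = 54*(-24) = -1296)
W(173) + N = -35/4 - 1296 = -5219/4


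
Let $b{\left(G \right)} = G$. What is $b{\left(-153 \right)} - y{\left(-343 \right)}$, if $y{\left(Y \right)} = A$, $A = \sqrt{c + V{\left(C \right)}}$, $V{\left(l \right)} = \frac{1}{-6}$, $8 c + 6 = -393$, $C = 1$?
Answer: $-153 - \frac{i \sqrt{7206}}{12} \approx -153.0 - 7.074 i$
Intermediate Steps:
$c = - \frac{399}{8}$ ($c = - \frac{3}{4} + \frac{1}{8} \left(-393\right) = - \frac{3}{4} - \frac{393}{8} = - \frac{399}{8} \approx -49.875$)
$V{\left(l \right)} = - \frac{1}{6}$
$A = \frac{i \sqrt{7206}}{12}$ ($A = \sqrt{- \frac{399}{8} - \frac{1}{6}} = \sqrt{- \frac{1201}{24}} = \frac{i \sqrt{7206}}{12} \approx 7.074 i$)
$y{\left(Y \right)} = \frac{i \sqrt{7206}}{12}$
$b{\left(-153 \right)} - y{\left(-343 \right)} = -153 - \frac{i \sqrt{7206}}{12}$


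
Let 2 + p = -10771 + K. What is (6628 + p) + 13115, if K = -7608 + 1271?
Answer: 2633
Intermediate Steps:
K = -6337
p = -17110 (p = -2 + (-10771 - 6337) = -2 - 17108 = -17110)
(6628 + p) + 13115 = (6628 - 17110) + 13115 = -10482 + 13115 = 2633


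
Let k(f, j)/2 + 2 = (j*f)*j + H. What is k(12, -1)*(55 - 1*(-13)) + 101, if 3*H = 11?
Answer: 5879/3 ≈ 1959.7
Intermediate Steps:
H = 11/3 (H = (1/3)*11 = 11/3 ≈ 3.6667)
k(f, j) = 10/3 + 2*f*j**2 (k(f, j) = -4 + 2*((j*f)*j + 11/3) = -4 + 2*((f*j)*j + 11/3) = -4 + 2*(f*j**2 + 11/3) = -4 + 2*(11/3 + f*j**2) = -4 + (22/3 + 2*f*j**2) = 10/3 + 2*f*j**2)
k(12, -1)*(55 - 1*(-13)) + 101 = (10/3 + 2*12*(-1)**2)*(55 - 1*(-13)) + 101 = (10/3 + 2*12*1)*(55 + 13) + 101 = (10/3 + 24)*68 + 101 = (82/3)*68 + 101 = 5576/3 + 101 = 5879/3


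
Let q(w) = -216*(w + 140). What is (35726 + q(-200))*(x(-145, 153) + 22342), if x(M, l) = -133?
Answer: 1081267374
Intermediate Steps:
q(w) = -30240 - 216*w (q(w) = -216*(140 + w) = -30240 - 216*w)
(35726 + q(-200))*(x(-145, 153) + 22342) = (35726 + (-30240 - 216*(-200)))*(-133 + 22342) = (35726 + (-30240 + 43200))*22209 = (35726 + 12960)*22209 = 48686*22209 = 1081267374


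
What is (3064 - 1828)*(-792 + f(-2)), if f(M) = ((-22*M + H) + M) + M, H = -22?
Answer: -956664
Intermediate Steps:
f(M) = -22 - 20*M (f(M) = ((-22*M - 22) + M) + M = ((-22 - 22*M) + M) + M = (-22 - 21*M) + M = -22 - 20*M)
(3064 - 1828)*(-792 + f(-2)) = (3064 - 1828)*(-792 + (-22 - 20*(-2))) = 1236*(-792 + (-22 + 40)) = 1236*(-792 + 18) = 1236*(-774) = -956664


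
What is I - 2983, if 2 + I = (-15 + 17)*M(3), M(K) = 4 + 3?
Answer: -2971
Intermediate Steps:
M(K) = 7
I = 12 (I = -2 + (-15 + 17)*7 = -2 + 2*7 = -2 + 14 = 12)
I - 2983 = 12 - 2983 = -2971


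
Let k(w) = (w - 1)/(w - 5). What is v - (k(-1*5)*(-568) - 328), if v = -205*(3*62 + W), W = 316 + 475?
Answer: -998081/5 ≈ -1.9962e+5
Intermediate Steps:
W = 791
k(w) = (-1 + w)/(-5 + w)
v = -200285 (v = -205*(3*62 + 791) = -205*(186 + 791) = -205*977 = -200285)
v - (k(-1*5)*(-568) - 328) = -200285 - (((-1 - 1*5)/(-5 - 1*5))*(-568) - 328) = -200285 - (((-1 - 5)/(-5 - 5))*(-568) - 328) = -200285 - ((-6/(-10))*(-568) - 328) = -200285 - (-⅒*(-6)*(-568) - 328) = -200285 - ((⅗)*(-568) - 328) = -200285 - (-1704/5 - 328) = -200285 - 1*(-3344/5) = -200285 + 3344/5 = -998081/5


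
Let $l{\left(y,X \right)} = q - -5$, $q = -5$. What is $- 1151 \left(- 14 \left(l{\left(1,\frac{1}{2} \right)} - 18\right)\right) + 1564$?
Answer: $-288488$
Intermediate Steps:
$l{\left(y,X \right)} = 0$ ($l{\left(y,X \right)} = -5 - -5 = -5 + 5 = 0$)
$- 1151 \left(- 14 \left(l{\left(1,\frac{1}{2} \right)} - 18\right)\right) + 1564 = - 1151 \left(- 14 \left(0 - 18\right)\right) + 1564 = - 1151 \left(\left(-14\right) \left(-18\right)\right) + 1564 = \left(-1151\right) 252 + 1564 = -290052 + 1564 = -288488$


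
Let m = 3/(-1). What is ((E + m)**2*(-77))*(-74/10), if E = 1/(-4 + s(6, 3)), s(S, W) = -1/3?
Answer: 5025636/845 ≈ 5947.5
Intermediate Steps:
s(S, W) = -1/3 (s(S, W) = -1*1/3 = -1/3)
m = -3 (m = 3*(-1) = -3)
E = -3/13 (E = 1/(-4 - 1/3) = 1/(-13/3) = -3/13 ≈ -0.23077)
((E + m)**2*(-77))*(-74/10) = ((-3/13 - 3)**2*(-77))*(-74/10) = ((-42/13)**2*(-77))*(-74*1/10) = ((1764/169)*(-77))*(-37/5) = -135828/169*(-37/5) = 5025636/845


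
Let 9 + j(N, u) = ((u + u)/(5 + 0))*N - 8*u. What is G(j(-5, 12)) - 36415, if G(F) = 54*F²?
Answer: 862199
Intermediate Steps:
j(N, u) = -9 - 8*u + 2*N*u/5 (j(N, u) = -9 + (((u + u)/(5 + 0))*N - 8*u) = -9 + (((2*u)/5)*N - 8*u) = -9 + (((2*u)*(⅕))*N - 8*u) = -9 + ((2*u/5)*N - 8*u) = -9 + (2*N*u/5 - 8*u) = -9 + (-8*u + 2*N*u/5) = -9 - 8*u + 2*N*u/5)
G(j(-5, 12)) - 36415 = 54*(-9 - 8*12 + (⅖)*(-5)*12)² - 36415 = 54*(-9 - 96 - 24)² - 36415 = 54*(-129)² - 36415 = 54*16641 - 36415 = 898614 - 36415 = 862199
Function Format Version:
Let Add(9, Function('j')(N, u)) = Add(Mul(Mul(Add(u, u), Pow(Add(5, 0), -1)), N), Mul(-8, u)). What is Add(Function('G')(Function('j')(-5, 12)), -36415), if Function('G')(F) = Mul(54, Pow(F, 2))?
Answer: 862199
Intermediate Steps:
Function('j')(N, u) = Add(-9, Mul(-8, u), Mul(Rational(2, 5), N, u)) (Function('j')(N, u) = Add(-9, Add(Mul(Mul(Add(u, u), Pow(Add(5, 0), -1)), N), Mul(-8, u))) = Add(-9, Add(Mul(Mul(Mul(2, u), Pow(5, -1)), N), Mul(-8, u))) = Add(-9, Add(Mul(Mul(Mul(2, u), Rational(1, 5)), N), Mul(-8, u))) = Add(-9, Add(Mul(Mul(Rational(2, 5), u), N), Mul(-8, u))) = Add(-9, Add(Mul(Rational(2, 5), N, u), Mul(-8, u))) = Add(-9, Add(Mul(-8, u), Mul(Rational(2, 5), N, u))) = Add(-9, Mul(-8, u), Mul(Rational(2, 5), N, u)))
Add(Function('G')(Function('j')(-5, 12)), -36415) = Add(Mul(54, Pow(Add(-9, Mul(-8, 12), Mul(Rational(2, 5), -5, 12)), 2)), -36415) = Add(Mul(54, Pow(Add(-9, -96, -24), 2)), -36415) = Add(Mul(54, Pow(-129, 2)), -36415) = Add(Mul(54, 16641), -36415) = Add(898614, -36415) = 862199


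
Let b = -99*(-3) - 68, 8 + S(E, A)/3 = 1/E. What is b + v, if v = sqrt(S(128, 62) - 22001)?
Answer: 229 + I*sqrt(5638394)/16 ≈ 229.0 + 148.41*I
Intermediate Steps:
S(E, A) = -24 + 3/E
v = I*sqrt(5638394)/16 (v = sqrt((-24 + 3/128) - 22001) = sqrt(-3069/128 - 22001) = sqrt(-2819197/128) = I*sqrt(5638394)/16 ≈ 148.41*I)
b = 229 (b = -33*(-9) - 68 = 297 - 68 = 229)
b + v = 229 + I*sqrt(5638394)/16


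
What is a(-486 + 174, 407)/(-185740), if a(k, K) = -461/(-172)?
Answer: -461/31947280 ≈ -1.4430e-5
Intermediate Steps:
a(k, K) = 461/172 (a(k, K) = -461*(-1/172) = 461/172)
a(-486 + 174, 407)/(-185740) = (461/172)/(-185740) = (461/172)*(-1/185740) = -461/31947280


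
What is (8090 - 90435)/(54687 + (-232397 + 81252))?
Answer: 82345/96458 ≈ 0.85369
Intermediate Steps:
(8090 - 90435)/(54687 + (-232397 + 81252)) = -82345/(54687 - 151145) = -82345/(-96458) = -82345*(-1/96458) = 82345/96458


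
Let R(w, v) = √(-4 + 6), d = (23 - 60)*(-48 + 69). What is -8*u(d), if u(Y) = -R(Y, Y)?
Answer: 8*√2 ≈ 11.314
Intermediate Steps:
d = -777 (d = -37*21 = -777)
R(w, v) = √2
u(Y) = -√2
-8*u(d) = -(-8)*√2 = 8*√2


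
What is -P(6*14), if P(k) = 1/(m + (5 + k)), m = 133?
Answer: -1/222 ≈ -0.0045045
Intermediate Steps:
P(k) = 1/(138 + k) (P(k) = 1/(133 + (5 + k)) = 1/(138 + k))
-P(6*14) = -1/(138 + 6*14) = -1/(138 + 84) = -1/222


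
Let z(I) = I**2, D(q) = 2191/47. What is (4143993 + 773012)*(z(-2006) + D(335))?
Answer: 929962414370415/47 ≈ 1.9786e+13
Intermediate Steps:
D(q) = 2191/47 (D(q) = 2191*(1/47) = 2191/47)
(4143993 + 773012)*(z(-2006) + D(335)) = (4143993 + 773012)*((-2006)**2 + 2191/47) = 4917005*(4024036 + 2191/47) = 4917005*(189131883/47) = 929962414370415/47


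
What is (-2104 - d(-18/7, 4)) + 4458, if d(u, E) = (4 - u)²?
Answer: 113230/49 ≈ 2310.8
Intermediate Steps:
(-2104 - d(-18/7, 4)) + 4458 = (-2104 - (-4 - 18/7)²) + 4458 = (-2104 - (-46/7)²) + 4458 = (-2104 - 1*2116/49) + 4458 = (-2104 - 2116/49) + 4458 = -105212/49 + 4458 = 113230/49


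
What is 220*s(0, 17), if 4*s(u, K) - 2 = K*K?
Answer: 16005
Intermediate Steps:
s(u, K) = ½ + K²/4 (s(u, K) = ½ + (K*K)/4 = ½ + K²/4)
220*s(0, 17) = 220*(½ + (¼)*17²) = 220*(½ + (¼)*289) = 220*(½ + 289/4) = 220*(291/4) = 16005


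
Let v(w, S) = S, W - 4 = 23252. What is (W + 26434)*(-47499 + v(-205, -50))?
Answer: -2362709810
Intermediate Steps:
W = 23256 (W = 4 + 23252 = 23256)
(W + 26434)*(-47499 + v(-205, -50)) = (23256 + 26434)*(-47499 - 50) = 49690*(-47549) = -2362709810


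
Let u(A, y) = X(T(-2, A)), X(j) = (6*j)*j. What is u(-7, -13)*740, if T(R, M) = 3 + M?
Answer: 71040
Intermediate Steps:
X(j) = 6*j²
u(A, y) = 6*(3 + A)²
u(-7, -13)*740 = (6*(3 - 7)²)*740 = (6*(-4)²)*740 = (6*16)*740 = 96*740 = 71040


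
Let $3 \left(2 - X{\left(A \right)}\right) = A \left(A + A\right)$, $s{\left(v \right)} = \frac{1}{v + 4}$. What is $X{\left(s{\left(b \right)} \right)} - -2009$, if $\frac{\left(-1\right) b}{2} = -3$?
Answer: $\frac{301649}{150} \approx 2011.0$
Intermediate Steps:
$b = 6$ ($b = \left(-2\right) \left(-3\right) = 6$)
$s{\left(v \right)} = \frac{1}{4 + v}$
$X{\left(A \right)} = 2 - \frac{2 A^{2}}{3}$ ($X{\left(A \right)} = 2 - \frac{A \left(A + A\right)}{3} = 2 - \frac{A 2 A}{3} = 2 - \frac{2 A^{2}}{3}$)
$X{\left(s{\left(b \right)} \right)} - -2009 = \left(2 - \frac{2 \left(\frac{1}{4 + 6}\right)^{2}}{3}\right) - -2009 = \left(2 - \frac{2 \left(\frac{1}{10}\right)^{2}}{3}\right) + 2009 = \left(2 - \frac{2}{3 \cdot 100}\right) + 2009 = \left(2 - \frac{1}{150}\right) + 2009 = \frac{299}{150} + 2009 = \frac{301649}{150}$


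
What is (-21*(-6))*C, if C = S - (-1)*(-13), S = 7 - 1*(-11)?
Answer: 630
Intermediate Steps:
S = 18 (S = 7 + 11 = 18)
C = 5 (C = 18 - (-1)*(-13) = 18 - 1*13 = 18 - 13 = 5)
(-21*(-6))*C = -21*(-6)*5 = 126*5 = 630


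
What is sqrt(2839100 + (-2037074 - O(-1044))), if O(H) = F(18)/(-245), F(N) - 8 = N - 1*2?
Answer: sqrt(982481970)/35 ≈ 895.56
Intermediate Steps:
F(N) = 6 + N (F(N) = 8 + (N - 1*2) = 8 + (N - 2) = 8 + (-2 + N) = 6 + N)
O(H) = -24/245 (O(H) = (6 + 18)/(-245) = 24*(-1/245) = -24/245)
sqrt(2839100 + (-2037074 - O(-1044))) = sqrt(2839100 + (-2037074 - 1*(-24/245))) = sqrt(2839100 + (-2037074 + 24/245)) = sqrt(2839100 - 499083106/245) = sqrt(196496394/245) = sqrt(982481970)/35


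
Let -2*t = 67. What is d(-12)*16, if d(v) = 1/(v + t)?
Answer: -32/91 ≈ -0.35165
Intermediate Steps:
t = -67/2 (t = -½*67 = -67/2 ≈ -33.500)
d(v) = 1/(-67/2 + v) (d(v) = 1/(v - 67/2) = 1/(-67/2 + v))
d(-12)*16 = (2/(-67 + 2*(-12)))*16 = (2/(-67 - 24))*16 = (2/(-91))*16 = (2*(-1/91))*16 = -2/91*16 = -32/91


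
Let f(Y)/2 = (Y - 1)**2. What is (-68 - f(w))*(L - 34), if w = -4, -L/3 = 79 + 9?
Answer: 35164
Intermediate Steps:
L = -264 (L = -3*(79 + 9) = -3*88 = -264)
f(Y) = 2*(-1 + Y)**2 (f(Y) = 2*(Y - 1)**2 = 2*(-1 + Y)**2)
(-68 - f(w))*(L - 34) = (-68 - 2*(-1 - 4)**2)*(-264 - 34) = (-68 - 2*(-5)**2)*(-298) = (-68 - 2*25)*(-298) = (-68 - 1*50)*(-298) = (-68 - 50)*(-298) = -118*(-298) = 35164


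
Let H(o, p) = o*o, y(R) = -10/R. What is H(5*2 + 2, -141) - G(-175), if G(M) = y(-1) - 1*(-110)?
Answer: 24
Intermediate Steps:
G(M) = 120 (G(M) = -10/(-1) - 1*(-110) = -10*(-1) + 110 = 10 + 110 = 120)
H(o, p) = o²
H(5*2 + 2, -141) - G(-175) = (5*2 + 2)² - 1*120 = (10 + 2)² - 120 = 12² - 120 = 144 - 120 = 24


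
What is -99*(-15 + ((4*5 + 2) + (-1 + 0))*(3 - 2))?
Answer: -594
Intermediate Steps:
-99*(-15 + ((4*5 + 2) + (-1 + 0))*(3 - 2)) = -99*(-15 + ((20 + 2) - 1)*1) = -99*(-15 + (22 - 1)*1) = -99*(-15 + 21*1) = -99*(-15 + 21) = -99*6 = -594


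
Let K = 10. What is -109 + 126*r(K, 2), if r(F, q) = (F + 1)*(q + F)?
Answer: 16523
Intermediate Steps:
r(F, q) = (1 + F)*(F + q)
-109 + 126*r(K, 2) = -109 + 126*(10 + 2 + 10² + 10*2) = -109 + 126*(10 + 2 + 100 + 20) = -109 + 126*132 = -109 + 16632 = 16523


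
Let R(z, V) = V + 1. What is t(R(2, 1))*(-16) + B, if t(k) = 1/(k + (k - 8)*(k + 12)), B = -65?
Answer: -2657/41 ≈ -64.805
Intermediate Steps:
R(z, V) = 1 + V
t(k) = 1/(k + (-8 + k)*(12 + k))
t(R(2, 1))*(-16) + B = -16/(-96 + (1 + 1)² + 5*(1 + 1)) - 65 = -16/(-96 + 2² + 5*2) - 65 = -16/(-96 + 4 + 10) - 65 = -16/(-82) - 65 = -1/82*(-16) - 65 = 8/41 - 65 = -2657/41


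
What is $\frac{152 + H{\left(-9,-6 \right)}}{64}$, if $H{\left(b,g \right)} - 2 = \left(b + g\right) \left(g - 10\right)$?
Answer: $\frac{197}{32} \approx 6.1563$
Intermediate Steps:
$H{\left(b,g \right)} = 2 + \left(-10 + g\right) \left(b + g\right)$ ($H{\left(b,g \right)} = 2 + \left(b + g\right) \left(g - 10\right) = 2 + \left(b + g\right) \left(-10 + g\right) = 2 + \left(-10 + g\right) \left(b + g\right)$)
$\frac{152 + H{\left(-9,-6 \right)}}{64} = \frac{152 - \left(-206 - 36\right)}{64} = \left(152 + \left(2 + 36 + 90 + 60 + 54\right)\right) \frac{1}{64} = \left(152 + 242\right) \frac{1}{64} = 394 \cdot \frac{1}{64} = \frac{197}{32}$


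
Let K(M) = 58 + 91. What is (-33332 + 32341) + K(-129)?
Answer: -842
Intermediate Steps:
K(M) = 149
(-33332 + 32341) + K(-129) = (-33332 + 32341) + 149 = -991 + 149 = -842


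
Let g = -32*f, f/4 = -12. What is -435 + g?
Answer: 1101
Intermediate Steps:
f = -48 (f = 4*(-12) = -48)
g = 1536 (g = -32*(-48) = 1536)
-435 + g = -435 + 1536 = 1101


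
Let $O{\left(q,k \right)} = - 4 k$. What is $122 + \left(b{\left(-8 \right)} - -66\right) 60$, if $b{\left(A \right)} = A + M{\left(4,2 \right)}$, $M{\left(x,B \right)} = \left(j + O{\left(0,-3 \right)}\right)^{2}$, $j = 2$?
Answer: $15362$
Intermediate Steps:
$M{\left(x,B \right)} = 196$ ($M{\left(x,B \right)} = \left(2 - -12\right)^{2} = \left(2 + 12\right)^{2} = 14^{2} = 196$)
$b{\left(A \right)} = 196 + A$ ($b{\left(A \right)} = A + 196 = 196 + A$)
$122 + \left(b{\left(-8 \right)} - -66\right) 60 = 122 + \left(\left(196 - 8\right) - -66\right) 60 = 122 + \left(188 + 66\right) 60 = 122 + 254 \cdot 60 = 122 + 15240 = 15362$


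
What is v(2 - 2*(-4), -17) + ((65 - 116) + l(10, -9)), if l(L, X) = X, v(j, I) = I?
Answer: -77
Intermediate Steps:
v(2 - 2*(-4), -17) + ((65 - 116) + l(10, -9)) = -17 + ((65 - 116) - 9) = -17 + (-51 - 9) = -17 - 60 = -77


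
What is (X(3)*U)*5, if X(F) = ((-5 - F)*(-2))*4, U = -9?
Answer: -2880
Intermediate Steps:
X(F) = 40 + 8*F (X(F) = (10 + 2*F)*4 = 40 + 8*F)
(X(3)*U)*5 = ((40 + 8*3)*(-9))*5 = ((40 + 24)*(-9))*5 = (64*(-9))*5 = -576*5 = -2880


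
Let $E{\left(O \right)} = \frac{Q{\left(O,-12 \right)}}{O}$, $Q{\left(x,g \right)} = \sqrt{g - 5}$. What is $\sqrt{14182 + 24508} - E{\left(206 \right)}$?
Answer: $\sqrt{38690} - \frac{i \sqrt{17}}{206} \approx 196.7 - 0.020015 i$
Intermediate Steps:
$Q{\left(x,g \right)} = \sqrt{-5 + g}$
$E{\left(O \right)} = \frac{i \sqrt{17}}{O}$ ($E{\left(O \right)} = \frac{\sqrt{-5 - 12}}{O} = \frac{\sqrt{-17}}{O} = \frac{i \sqrt{17}}{O}$)
$\sqrt{14182 + 24508} - E{\left(206 \right)} = \sqrt{14182 + 24508} - \frac{i \sqrt{17}}{206} = \sqrt{38690} - i \sqrt{17} \cdot \frac{1}{206} = \sqrt{38690} - \frac{i \sqrt{17}}{206}$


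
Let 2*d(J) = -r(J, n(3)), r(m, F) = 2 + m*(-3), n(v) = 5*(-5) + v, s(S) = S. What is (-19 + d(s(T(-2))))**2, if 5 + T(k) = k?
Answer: 3721/4 ≈ 930.25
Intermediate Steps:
T(k) = -5 + k
n(v) = -25 + v
r(m, F) = 2 - 3*m
d(J) = -1 + 3*J/2 (d(J) = (-(2 - 3*J))/2 = (-2 + 3*J)/2 = -1 + 3*J/2)
(-19 + d(s(T(-2))))**2 = (-19 + (-1 + 3*(-5 - 2)/2))**2 = (-19 + (-1 + (3/2)*(-7)))**2 = (-19 + (-1 - 21/2))**2 = (-19 - 23/2)**2 = (-61/2)**2 = 3721/4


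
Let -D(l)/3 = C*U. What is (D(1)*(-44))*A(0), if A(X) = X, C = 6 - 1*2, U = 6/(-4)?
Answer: 0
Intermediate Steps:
U = -3/2 (U = 6*(-¼) = -3/2 ≈ -1.5000)
C = 4 (C = 6 - 2 = 4)
D(l) = 18 (D(l) = -12*(-3)/2 = -3*(-6) = 18)
(D(1)*(-44))*A(0) = (18*(-44))*0 = -792*0 = 0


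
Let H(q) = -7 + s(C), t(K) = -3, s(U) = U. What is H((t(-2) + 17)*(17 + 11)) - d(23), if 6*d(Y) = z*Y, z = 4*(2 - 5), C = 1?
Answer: 40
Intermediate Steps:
z = -12 (z = 4*(-3) = -12)
H(q) = -6 (H(q) = -7 + 1 = -6)
d(Y) = -2*Y (d(Y) = (-12*Y)/6 = -2*Y)
H((t(-2) + 17)*(17 + 11)) - d(23) = -6 - (-2)*23 = -6 - 1*(-46) = -6 + 46 = 40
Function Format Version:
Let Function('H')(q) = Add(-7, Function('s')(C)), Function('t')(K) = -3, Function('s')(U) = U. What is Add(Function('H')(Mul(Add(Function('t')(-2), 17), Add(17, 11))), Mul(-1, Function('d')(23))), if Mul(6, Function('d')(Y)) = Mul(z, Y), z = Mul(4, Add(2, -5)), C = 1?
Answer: 40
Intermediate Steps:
z = -12 (z = Mul(4, -3) = -12)
Function('H')(q) = -6 (Function('H')(q) = Add(-7, 1) = -6)
Function('d')(Y) = Mul(-2, Y) (Function('d')(Y) = Mul(Rational(1, 6), Mul(-12, Y)) = Mul(-2, Y))
Add(Function('H')(Mul(Add(Function('t')(-2), 17), Add(17, 11))), Mul(-1, Function('d')(23))) = Add(-6, Mul(-1, Mul(-2, 23))) = Add(-6, Mul(-1, -46)) = Add(-6, 46) = 40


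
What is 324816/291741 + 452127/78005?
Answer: 52413751729/7585752235 ≈ 6.9095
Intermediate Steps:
324816/291741 + 452127/78005 = 324816*(1/291741) + 452127*(1/78005) = 108272/97247 + 452127/78005 = 52413751729/7585752235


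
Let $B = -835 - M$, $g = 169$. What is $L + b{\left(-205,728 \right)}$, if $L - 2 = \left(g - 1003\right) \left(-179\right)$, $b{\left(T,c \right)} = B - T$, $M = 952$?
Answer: $147706$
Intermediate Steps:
$B = -1787$ ($B = -835 - 952 = -1787$)
$b{\left(T,c \right)} = -1787 - T$
$L = 149288$ ($L = 2 + \left(169 - 1003\right) \left(-179\right) = 2 - -149286 = 2 + 149286 = 149288$)
$L + b{\left(-205,728 \right)} = 149288 - 1582 = 147706$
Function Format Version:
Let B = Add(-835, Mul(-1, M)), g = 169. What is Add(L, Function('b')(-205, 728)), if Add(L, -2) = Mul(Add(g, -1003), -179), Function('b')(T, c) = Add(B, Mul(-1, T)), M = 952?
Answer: 147706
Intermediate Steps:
B = -1787 (B = Add(-835, Mul(-1, 952)) = Add(-835, -952) = -1787)
Function('b')(T, c) = Add(-1787, Mul(-1, T))
L = 149288 (L = Add(2, Mul(Add(169, -1003), -179)) = Add(2, Mul(-834, -179)) = Add(2, 149286) = 149288)
Add(L, Function('b')(-205, 728)) = Add(149288, Add(-1787, Mul(-1, -205))) = Add(149288, Add(-1787, 205)) = Add(149288, -1582) = 147706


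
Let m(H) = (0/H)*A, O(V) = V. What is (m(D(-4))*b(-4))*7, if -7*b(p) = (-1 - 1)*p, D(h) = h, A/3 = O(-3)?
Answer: 0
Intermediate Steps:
A = -9 (A = 3*(-3) = -9)
m(H) = 0 (m(H) = (0/H)*(-9) = 0*(-9) = 0)
b(p) = 2*p/7 (b(p) = -(-1 - 1)*p/7 = -(-2)*p/7 = 2*p/7)
(m(D(-4))*b(-4))*7 = (0*((2/7)*(-4)))*7 = (0*(-8/7))*7 = 0*7 = 0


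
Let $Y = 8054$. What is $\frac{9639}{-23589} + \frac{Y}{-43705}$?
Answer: $- \frac{67917589}{114550805} \approx -0.5929$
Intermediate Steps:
$\frac{9639}{-23589} + \frac{Y}{-43705} = \frac{9639}{-23589} + \frac{8054}{-43705} = 9639 \left(- \frac{1}{23589}\right) + 8054 \left(- \frac{1}{43705}\right) = - \frac{1071}{2621} - \frac{8054}{43705} = - \frac{67917589}{114550805}$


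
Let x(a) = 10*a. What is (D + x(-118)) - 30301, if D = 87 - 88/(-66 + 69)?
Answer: -94270/3 ≈ -31423.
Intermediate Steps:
D = 173/3 (D = 87 - 88/3 = 173/3 ≈ 57.667)
(D + x(-118)) - 30301 = (173/3 + 10*(-118)) - 30301 = (173/3 - 1180) - 30301 = -3367/3 - 30301 = -94270/3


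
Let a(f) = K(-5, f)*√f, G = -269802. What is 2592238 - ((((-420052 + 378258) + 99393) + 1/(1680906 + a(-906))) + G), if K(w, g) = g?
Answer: 1320979891155869371/471031443042 - 151*I*√906/471031443042 ≈ 2.8044e+6 - 9.6492e-9*I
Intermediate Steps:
a(f) = f^(3/2) (a(f) = f*√f = f^(3/2))
2592238 - ((((-420052 + 378258) + 99393) + 1/(1680906 + a(-906))) + G) = 2592238 - ((((-420052 + 378258) + 99393) + 1/(1680906 + (-906)^(3/2))) - 269802) = 2592238 - (((-41794 + 99393) + 1/(1680906 - 906*I*√906)) - 269802) = 2592238 - ((57599 + 1/(1680906 - 906*I*√906)) - 269802) = 2592238 - (-212203 + 1/(1680906 - 906*I*√906)) = 2592238 + (212203 - 1/(1680906 - 906*I*√906)) = 2804441 - 1/(1680906 - 906*I*√906)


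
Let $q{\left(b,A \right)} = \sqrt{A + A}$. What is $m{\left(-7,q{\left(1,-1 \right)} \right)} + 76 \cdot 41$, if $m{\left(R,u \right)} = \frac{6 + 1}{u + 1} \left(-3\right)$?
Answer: $\frac{- 3095 i + 3116 \sqrt{2}}{\sqrt{2} - i} \approx 3109.0 + 9.8995 i$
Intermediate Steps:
$q{\left(b,A \right)} = \sqrt{2} \sqrt{A}$ ($q{\left(b,A \right)} = \sqrt{2 A} = \sqrt{2} \sqrt{A}$)
$m{\left(R,u \right)} = - \frac{21}{1 + u}$ ($m{\left(R,u \right)} = \frac{7}{1 + u} \left(-3\right) = - \frac{21}{1 + u}$)
$m{\left(-7,q{\left(1,-1 \right)} \right)} + 76 \cdot 41 = - \frac{21}{1 + \sqrt{2} \sqrt{-1}} + 76 \cdot 41 = - \frac{21}{1 + \sqrt{2} i} + 3116 = - \frac{21}{1 + i \sqrt{2}} + 3116 = 3116 - \frac{21}{1 + i \sqrt{2}}$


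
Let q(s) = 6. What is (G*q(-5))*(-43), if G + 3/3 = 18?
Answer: -4386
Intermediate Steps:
G = 17 (G = -1 + 18 = 17)
(G*q(-5))*(-43) = (17*6)*(-43) = 102*(-43) = -4386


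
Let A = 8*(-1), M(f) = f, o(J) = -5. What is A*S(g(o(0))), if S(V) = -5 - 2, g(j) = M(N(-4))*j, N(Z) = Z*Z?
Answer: 56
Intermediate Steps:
N(Z) = Z²
A = -8
g(j) = 16*j (g(j) = (-4)²*j = 16*j)
S(V) = -7
A*S(g(o(0))) = -8*(-7) = 56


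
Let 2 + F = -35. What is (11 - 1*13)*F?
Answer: 74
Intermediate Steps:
F = -37 (F = -2 - 35 = -37)
(11 - 1*13)*F = (11 - 1*13)*(-37) = (11 - 13)*(-37) = -2*(-37) = 74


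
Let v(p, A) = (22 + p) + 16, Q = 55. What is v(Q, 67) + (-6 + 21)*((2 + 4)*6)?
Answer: 633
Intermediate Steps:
v(p, A) = 38 + p
v(Q, 67) + (-6 + 21)*((2 + 4)*6) = (38 + 55) + (-6 + 21)*((2 + 4)*6) = 93 + 15*(6*6) = 93 + 15*36 = 93 + 540 = 633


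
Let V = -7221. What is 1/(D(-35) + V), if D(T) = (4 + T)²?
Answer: -1/6260 ≈ -0.00015974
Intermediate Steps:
1/(D(-35) + V) = 1/((4 - 35)² - 7221) = 1/((-31)² - 7221) = 1/(961 - 7221) = 1/(-6260) = -1/6260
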